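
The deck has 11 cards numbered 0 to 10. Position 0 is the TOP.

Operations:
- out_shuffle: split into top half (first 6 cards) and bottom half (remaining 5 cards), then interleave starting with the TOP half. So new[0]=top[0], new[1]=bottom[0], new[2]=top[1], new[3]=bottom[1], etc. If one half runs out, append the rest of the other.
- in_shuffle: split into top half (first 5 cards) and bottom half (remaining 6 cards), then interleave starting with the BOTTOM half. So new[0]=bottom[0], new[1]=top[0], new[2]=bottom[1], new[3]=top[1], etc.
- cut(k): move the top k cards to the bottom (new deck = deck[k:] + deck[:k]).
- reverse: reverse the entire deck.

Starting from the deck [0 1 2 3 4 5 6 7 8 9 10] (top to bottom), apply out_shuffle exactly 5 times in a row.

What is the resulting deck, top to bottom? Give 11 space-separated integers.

After op 1 (out_shuffle): [0 6 1 7 2 8 3 9 4 10 5]
After op 2 (out_shuffle): [0 3 6 9 1 4 7 10 2 5 8]
After op 3 (out_shuffle): [0 7 3 10 6 2 9 5 1 8 4]
After op 4 (out_shuffle): [0 9 7 5 3 1 10 8 6 4 2]
After op 5 (out_shuffle): [0 10 9 8 7 6 5 4 3 2 1]

Answer: 0 10 9 8 7 6 5 4 3 2 1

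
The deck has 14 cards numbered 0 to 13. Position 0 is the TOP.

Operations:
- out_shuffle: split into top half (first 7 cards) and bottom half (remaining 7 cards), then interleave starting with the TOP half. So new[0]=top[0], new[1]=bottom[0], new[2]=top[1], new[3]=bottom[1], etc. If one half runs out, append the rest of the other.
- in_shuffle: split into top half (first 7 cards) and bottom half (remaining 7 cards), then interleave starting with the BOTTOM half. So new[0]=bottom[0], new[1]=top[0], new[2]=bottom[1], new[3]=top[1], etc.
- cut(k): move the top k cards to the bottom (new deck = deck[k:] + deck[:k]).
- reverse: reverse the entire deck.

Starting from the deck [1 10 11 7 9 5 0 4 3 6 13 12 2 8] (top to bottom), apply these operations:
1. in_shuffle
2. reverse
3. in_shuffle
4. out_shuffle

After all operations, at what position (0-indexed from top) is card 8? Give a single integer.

Answer: 6

Derivation:
After op 1 (in_shuffle): [4 1 3 10 6 11 13 7 12 9 2 5 8 0]
After op 2 (reverse): [0 8 5 2 9 12 7 13 11 6 10 3 1 4]
After op 3 (in_shuffle): [13 0 11 8 6 5 10 2 3 9 1 12 4 7]
After op 4 (out_shuffle): [13 2 0 3 11 9 8 1 6 12 5 4 10 7]
Card 8 is at position 6.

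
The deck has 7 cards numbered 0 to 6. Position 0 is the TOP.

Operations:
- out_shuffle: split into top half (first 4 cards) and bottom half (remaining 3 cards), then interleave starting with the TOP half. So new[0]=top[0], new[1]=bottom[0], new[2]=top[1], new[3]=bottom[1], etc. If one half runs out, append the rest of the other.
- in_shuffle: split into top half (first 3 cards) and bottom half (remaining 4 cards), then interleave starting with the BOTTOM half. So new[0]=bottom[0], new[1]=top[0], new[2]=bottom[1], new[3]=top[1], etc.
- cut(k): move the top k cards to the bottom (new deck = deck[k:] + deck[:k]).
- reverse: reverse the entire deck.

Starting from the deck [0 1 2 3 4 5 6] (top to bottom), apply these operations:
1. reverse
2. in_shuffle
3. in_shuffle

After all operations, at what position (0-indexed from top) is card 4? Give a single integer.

Answer: 4

Derivation:
After op 1 (reverse): [6 5 4 3 2 1 0]
After op 2 (in_shuffle): [3 6 2 5 1 4 0]
After op 3 (in_shuffle): [5 3 1 6 4 2 0]
Card 4 is at position 4.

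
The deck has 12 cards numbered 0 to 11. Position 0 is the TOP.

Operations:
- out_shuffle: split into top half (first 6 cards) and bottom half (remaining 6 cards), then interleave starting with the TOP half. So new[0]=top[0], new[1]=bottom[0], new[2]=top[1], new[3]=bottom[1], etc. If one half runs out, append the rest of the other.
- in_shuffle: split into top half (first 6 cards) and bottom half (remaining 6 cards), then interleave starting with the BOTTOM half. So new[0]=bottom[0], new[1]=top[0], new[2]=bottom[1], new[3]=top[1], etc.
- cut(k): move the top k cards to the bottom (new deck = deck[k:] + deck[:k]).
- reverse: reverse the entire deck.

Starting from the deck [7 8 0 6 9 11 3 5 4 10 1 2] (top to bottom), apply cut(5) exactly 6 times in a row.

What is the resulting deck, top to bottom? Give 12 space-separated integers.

After op 1 (cut(5)): [11 3 5 4 10 1 2 7 8 0 6 9]
After op 2 (cut(5)): [1 2 7 8 0 6 9 11 3 5 4 10]
After op 3 (cut(5)): [6 9 11 3 5 4 10 1 2 7 8 0]
After op 4 (cut(5)): [4 10 1 2 7 8 0 6 9 11 3 5]
After op 5 (cut(5)): [8 0 6 9 11 3 5 4 10 1 2 7]
After op 6 (cut(5)): [3 5 4 10 1 2 7 8 0 6 9 11]

Answer: 3 5 4 10 1 2 7 8 0 6 9 11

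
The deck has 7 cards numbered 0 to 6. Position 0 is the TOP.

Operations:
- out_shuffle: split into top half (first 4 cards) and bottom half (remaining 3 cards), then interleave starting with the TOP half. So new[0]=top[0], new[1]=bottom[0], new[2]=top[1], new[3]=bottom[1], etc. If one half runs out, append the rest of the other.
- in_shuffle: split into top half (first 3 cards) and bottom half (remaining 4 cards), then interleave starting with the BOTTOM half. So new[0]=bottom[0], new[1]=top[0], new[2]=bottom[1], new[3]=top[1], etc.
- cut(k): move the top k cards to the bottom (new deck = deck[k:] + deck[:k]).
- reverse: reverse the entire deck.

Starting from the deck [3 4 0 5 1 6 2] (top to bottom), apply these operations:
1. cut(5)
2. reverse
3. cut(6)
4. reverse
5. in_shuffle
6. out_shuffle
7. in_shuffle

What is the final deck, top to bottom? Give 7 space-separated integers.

After op 1 (cut(5)): [6 2 3 4 0 5 1]
After op 2 (reverse): [1 5 0 4 3 2 6]
After op 3 (cut(6)): [6 1 5 0 4 3 2]
After op 4 (reverse): [2 3 4 0 5 1 6]
After op 5 (in_shuffle): [0 2 5 3 1 4 6]
After op 6 (out_shuffle): [0 1 2 4 5 6 3]
After op 7 (in_shuffle): [4 0 5 1 6 2 3]

Answer: 4 0 5 1 6 2 3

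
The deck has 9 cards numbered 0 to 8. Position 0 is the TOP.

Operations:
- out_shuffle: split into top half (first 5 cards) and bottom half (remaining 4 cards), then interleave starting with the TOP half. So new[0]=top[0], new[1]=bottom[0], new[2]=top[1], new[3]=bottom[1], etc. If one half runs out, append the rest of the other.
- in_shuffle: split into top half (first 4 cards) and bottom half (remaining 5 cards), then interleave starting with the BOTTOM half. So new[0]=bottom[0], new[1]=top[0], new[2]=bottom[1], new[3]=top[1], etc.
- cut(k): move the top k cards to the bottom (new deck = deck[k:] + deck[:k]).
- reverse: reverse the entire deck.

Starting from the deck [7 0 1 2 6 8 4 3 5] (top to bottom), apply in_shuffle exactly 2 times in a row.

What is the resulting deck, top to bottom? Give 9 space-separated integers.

After op 1 (in_shuffle): [6 7 8 0 4 1 3 2 5]
After op 2 (in_shuffle): [4 6 1 7 3 8 2 0 5]

Answer: 4 6 1 7 3 8 2 0 5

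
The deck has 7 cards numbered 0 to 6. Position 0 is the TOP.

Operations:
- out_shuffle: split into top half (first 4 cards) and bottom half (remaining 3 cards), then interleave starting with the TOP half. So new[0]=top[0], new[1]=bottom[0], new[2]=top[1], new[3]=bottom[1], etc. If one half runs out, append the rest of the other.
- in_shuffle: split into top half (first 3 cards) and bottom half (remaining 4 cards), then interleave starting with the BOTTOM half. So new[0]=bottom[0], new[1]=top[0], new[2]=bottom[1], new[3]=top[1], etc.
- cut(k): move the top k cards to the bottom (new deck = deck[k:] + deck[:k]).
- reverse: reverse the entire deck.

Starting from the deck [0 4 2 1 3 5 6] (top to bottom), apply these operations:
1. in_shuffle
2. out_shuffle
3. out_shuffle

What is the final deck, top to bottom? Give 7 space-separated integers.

Answer: 1 3 5 6 0 4 2

Derivation:
After op 1 (in_shuffle): [1 0 3 4 5 2 6]
After op 2 (out_shuffle): [1 5 0 2 3 6 4]
After op 3 (out_shuffle): [1 3 5 6 0 4 2]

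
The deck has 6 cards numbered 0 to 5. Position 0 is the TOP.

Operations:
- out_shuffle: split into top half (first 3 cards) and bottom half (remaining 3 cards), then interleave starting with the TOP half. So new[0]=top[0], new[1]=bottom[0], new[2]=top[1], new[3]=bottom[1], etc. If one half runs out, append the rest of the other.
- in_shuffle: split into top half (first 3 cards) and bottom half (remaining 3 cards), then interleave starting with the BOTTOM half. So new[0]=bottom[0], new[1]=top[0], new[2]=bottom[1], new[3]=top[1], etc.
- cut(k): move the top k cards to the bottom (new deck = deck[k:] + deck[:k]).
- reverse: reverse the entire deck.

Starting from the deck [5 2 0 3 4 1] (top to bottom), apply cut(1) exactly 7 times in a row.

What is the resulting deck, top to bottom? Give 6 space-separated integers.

Answer: 2 0 3 4 1 5

Derivation:
After op 1 (cut(1)): [2 0 3 4 1 5]
After op 2 (cut(1)): [0 3 4 1 5 2]
After op 3 (cut(1)): [3 4 1 5 2 0]
After op 4 (cut(1)): [4 1 5 2 0 3]
After op 5 (cut(1)): [1 5 2 0 3 4]
After op 6 (cut(1)): [5 2 0 3 4 1]
After op 7 (cut(1)): [2 0 3 4 1 5]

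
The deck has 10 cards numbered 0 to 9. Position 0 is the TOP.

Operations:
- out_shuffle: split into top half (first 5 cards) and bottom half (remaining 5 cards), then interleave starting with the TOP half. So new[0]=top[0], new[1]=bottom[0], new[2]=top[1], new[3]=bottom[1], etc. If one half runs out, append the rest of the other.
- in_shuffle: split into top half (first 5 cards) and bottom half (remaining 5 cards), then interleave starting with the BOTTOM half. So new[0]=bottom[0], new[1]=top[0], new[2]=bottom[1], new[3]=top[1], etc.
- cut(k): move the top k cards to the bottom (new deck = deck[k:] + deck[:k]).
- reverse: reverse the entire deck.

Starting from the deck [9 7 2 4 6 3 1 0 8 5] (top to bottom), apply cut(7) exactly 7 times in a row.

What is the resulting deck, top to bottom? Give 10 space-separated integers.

After op 1 (cut(7)): [0 8 5 9 7 2 4 6 3 1]
After op 2 (cut(7)): [6 3 1 0 8 5 9 7 2 4]
After op 3 (cut(7)): [7 2 4 6 3 1 0 8 5 9]
After op 4 (cut(7)): [8 5 9 7 2 4 6 3 1 0]
After op 5 (cut(7)): [3 1 0 8 5 9 7 2 4 6]
After op 6 (cut(7)): [2 4 6 3 1 0 8 5 9 7]
After op 7 (cut(7)): [5 9 7 2 4 6 3 1 0 8]

Answer: 5 9 7 2 4 6 3 1 0 8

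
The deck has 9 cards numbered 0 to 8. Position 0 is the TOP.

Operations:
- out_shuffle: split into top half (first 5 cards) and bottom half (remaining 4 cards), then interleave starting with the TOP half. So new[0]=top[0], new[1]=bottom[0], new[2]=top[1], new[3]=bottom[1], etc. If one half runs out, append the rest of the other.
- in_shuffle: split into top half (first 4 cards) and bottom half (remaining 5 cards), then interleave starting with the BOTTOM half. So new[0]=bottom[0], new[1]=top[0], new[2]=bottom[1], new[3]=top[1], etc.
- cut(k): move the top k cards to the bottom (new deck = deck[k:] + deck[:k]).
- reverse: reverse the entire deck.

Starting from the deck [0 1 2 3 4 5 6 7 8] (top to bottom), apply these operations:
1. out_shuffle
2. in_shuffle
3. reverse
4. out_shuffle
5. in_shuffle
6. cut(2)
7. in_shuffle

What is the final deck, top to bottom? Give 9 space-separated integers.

Answer: 2 0 7 5 3 1 8 6 4

Derivation:
After op 1 (out_shuffle): [0 5 1 6 2 7 3 8 4]
After op 2 (in_shuffle): [2 0 7 5 3 1 8 6 4]
After op 3 (reverse): [4 6 8 1 3 5 7 0 2]
After op 4 (out_shuffle): [4 5 6 7 8 0 1 2 3]
After op 5 (in_shuffle): [8 4 0 5 1 6 2 7 3]
After op 6 (cut(2)): [0 5 1 6 2 7 3 8 4]
After op 7 (in_shuffle): [2 0 7 5 3 1 8 6 4]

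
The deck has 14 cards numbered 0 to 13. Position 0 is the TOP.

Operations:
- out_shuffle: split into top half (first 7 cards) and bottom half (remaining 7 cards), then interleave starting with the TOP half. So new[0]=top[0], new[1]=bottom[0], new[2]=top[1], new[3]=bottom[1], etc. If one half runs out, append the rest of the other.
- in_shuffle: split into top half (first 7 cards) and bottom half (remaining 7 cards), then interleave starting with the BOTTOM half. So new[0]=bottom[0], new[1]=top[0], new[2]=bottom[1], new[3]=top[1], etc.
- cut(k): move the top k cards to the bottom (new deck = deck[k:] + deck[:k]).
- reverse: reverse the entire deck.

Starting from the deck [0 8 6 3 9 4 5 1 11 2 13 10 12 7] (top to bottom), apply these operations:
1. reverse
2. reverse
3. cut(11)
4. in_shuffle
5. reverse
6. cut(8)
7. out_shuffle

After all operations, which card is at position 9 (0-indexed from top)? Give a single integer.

After op 1 (reverse): [7 12 10 13 2 11 1 5 4 9 3 6 8 0]
After op 2 (reverse): [0 8 6 3 9 4 5 1 11 2 13 10 12 7]
After op 3 (cut(11)): [10 12 7 0 8 6 3 9 4 5 1 11 2 13]
After op 4 (in_shuffle): [9 10 4 12 5 7 1 0 11 8 2 6 13 3]
After op 5 (reverse): [3 13 6 2 8 11 0 1 7 5 12 4 10 9]
After op 6 (cut(8)): [7 5 12 4 10 9 3 13 6 2 8 11 0 1]
After op 7 (out_shuffle): [7 13 5 6 12 2 4 8 10 11 9 0 3 1]
Position 9: card 11.

Answer: 11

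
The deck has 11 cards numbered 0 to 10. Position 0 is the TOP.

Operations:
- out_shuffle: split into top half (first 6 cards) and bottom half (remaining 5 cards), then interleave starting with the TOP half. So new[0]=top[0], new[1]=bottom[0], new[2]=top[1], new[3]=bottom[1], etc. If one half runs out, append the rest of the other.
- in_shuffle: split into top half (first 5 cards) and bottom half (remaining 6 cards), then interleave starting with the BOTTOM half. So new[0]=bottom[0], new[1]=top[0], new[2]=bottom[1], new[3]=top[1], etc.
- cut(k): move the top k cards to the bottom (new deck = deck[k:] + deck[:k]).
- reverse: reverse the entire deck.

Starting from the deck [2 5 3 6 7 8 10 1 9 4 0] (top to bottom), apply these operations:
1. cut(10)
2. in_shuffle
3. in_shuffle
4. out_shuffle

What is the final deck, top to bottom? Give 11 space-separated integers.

Answer: 5 9 7 2 1 6 0 10 3 4 8

Derivation:
After op 1 (cut(10)): [0 2 5 3 6 7 8 10 1 9 4]
After op 2 (in_shuffle): [7 0 8 2 10 5 1 3 9 6 4]
After op 3 (in_shuffle): [5 7 1 0 3 8 9 2 6 10 4]
After op 4 (out_shuffle): [5 9 7 2 1 6 0 10 3 4 8]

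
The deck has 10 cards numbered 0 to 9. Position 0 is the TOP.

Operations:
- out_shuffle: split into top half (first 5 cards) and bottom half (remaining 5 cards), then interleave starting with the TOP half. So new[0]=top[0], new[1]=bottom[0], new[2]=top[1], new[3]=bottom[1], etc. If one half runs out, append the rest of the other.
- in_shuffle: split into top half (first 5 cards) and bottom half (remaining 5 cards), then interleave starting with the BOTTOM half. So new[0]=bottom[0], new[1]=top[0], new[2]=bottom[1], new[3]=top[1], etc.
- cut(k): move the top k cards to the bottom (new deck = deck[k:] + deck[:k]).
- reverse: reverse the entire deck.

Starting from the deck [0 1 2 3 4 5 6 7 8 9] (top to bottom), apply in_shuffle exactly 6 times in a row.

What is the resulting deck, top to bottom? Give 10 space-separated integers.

Answer: 4 9 3 8 2 7 1 6 0 5

Derivation:
After op 1 (in_shuffle): [5 0 6 1 7 2 8 3 9 4]
After op 2 (in_shuffle): [2 5 8 0 3 6 9 1 4 7]
After op 3 (in_shuffle): [6 2 9 5 1 8 4 0 7 3]
After op 4 (in_shuffle): [8 6 4 2 0 9 7 5 3 1]
After op 5 (in_shuffle): [9 8 7 6 5 4 3 2 1 0]
After op 6 (in_shuffle): [4 9 3 8 2 7 1 6 0 5]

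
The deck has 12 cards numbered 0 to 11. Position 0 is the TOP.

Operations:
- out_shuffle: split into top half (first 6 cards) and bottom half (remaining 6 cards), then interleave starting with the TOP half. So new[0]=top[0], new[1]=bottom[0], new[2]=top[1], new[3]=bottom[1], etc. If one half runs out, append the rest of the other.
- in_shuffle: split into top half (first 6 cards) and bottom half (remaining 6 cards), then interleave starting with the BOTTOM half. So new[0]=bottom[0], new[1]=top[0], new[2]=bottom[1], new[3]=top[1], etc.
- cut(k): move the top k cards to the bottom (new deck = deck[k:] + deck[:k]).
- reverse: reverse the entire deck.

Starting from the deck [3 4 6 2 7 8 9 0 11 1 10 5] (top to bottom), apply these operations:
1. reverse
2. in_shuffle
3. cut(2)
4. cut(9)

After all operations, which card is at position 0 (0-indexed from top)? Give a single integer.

After op 1 (reverse): [5 10 1 11 0 9 8 7 2 6 4 3]
After op 2 (in_shuffle): [8 5 7 10 2 1 6 11 4 0 3 9]
After op 3 (cut(2)): [7 10 2 1 6 11 4 0 3 9 8 5]
After op 4 (cut(9)): [9 8 5 7 10 2 1 6 11 4 0 3]
Position 0: card 9.

Answer: 9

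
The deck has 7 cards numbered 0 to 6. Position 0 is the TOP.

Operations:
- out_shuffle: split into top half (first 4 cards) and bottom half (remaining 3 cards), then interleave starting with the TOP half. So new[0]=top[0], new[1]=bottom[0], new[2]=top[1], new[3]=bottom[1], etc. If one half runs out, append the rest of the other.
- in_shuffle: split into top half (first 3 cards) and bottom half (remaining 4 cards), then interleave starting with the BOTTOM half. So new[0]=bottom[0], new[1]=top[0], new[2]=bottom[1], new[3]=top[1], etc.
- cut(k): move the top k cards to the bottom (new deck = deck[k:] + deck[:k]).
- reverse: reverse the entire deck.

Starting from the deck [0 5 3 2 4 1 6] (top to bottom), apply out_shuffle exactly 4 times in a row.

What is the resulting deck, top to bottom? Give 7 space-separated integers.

After op 1 (out_shuffle): [0 4 5 1 3 6 2]
After op 2 (out_shuffle): [0 3 4 6 5 2 1]
After op 3 (out_shuffle): [0 5 3 2 4 1 6]
After op 4 (out_shuffle): [0 4 5 1 3 6 2]

Answer: 0 4 5 1 3 6 2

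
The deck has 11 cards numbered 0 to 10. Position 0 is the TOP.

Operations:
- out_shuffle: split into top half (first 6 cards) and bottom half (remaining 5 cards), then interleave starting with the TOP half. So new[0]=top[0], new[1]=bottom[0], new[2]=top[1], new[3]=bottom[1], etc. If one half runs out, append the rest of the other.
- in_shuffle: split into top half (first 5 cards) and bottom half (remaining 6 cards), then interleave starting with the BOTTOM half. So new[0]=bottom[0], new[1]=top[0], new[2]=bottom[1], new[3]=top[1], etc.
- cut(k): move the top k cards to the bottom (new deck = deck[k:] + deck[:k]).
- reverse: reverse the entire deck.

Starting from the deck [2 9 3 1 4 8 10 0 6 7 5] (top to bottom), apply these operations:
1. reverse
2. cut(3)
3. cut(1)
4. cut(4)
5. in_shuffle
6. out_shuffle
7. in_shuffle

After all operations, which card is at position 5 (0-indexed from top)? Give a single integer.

Answer: 3

Derivation:
After op 1 (reverse): [5 7 6 0 10 8 4 1 3 9 2]
After op 2 (cut(3)): [0 10 8 4 1 3 9 2 5 7 6]
After op 3 (cut(1)): [10 8 4 1 3 9 2 5 7 6 0]
After op 4 (cut(4)): [3 9 2 5 7 6 0 10 8 4 1]
After op 5 (in_shuffle): [6 3 0 9 10 2 8 5 4 7 1]
After op 6 (out_shuffle): [6 8 3 5 0 4 9 7 10 1 2]
After op 7 (in_shuffle): [4 6 9 8 7 3 10 5 1 0 2]
Position 5: card 3.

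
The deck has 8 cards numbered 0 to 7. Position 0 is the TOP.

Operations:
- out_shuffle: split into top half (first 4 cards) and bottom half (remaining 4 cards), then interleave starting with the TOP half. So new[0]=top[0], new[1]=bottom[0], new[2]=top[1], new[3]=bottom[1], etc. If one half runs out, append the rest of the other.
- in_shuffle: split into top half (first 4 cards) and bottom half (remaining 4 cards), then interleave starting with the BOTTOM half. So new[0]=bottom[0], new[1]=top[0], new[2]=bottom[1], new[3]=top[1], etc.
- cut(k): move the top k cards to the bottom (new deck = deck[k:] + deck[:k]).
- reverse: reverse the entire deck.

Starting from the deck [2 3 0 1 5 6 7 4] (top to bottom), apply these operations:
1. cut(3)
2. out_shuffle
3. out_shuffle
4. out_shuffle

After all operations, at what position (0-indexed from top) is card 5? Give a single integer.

After op 1 (cut(3)): [1 5 6 7 4 2 3 0]
After op 2 (out_shuffle): [1 4 5 2 6 3 7 0]
After op 3 (out_shuffle): [1 6 4 3 5 7 2 0]
After op 4 (out_shuffle): [1 5 6 7 4 2 3 0]
Card 5 is at position 1.

Answer: 1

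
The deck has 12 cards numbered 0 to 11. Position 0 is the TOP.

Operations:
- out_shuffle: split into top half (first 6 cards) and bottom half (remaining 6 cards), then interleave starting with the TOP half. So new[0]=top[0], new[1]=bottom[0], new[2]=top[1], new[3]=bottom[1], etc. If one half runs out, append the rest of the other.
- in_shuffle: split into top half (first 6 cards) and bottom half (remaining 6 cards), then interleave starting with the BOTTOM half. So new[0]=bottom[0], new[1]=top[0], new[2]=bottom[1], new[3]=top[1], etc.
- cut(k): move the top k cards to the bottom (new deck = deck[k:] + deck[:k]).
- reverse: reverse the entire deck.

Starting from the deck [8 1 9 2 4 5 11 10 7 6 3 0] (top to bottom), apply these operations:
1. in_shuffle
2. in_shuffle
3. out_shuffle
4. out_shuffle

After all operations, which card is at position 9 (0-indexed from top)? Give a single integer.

Answer: 10

Derivation:
After op 1 (in_shuffle): [11 8 10 1 7 9 6 2 3 4 0 5]
After op 2 (in_shuffle): [6 11 2 8 3 10 4 1 0 7 5 9]
After op 3 (out_shuffle): [6 4 11 1 2 0 8 7 3 5 10 9]
After op 4 (out_shuffle): [6 8 4 7 11 3 1 5 2 10 0 9]
Position 9: card 10.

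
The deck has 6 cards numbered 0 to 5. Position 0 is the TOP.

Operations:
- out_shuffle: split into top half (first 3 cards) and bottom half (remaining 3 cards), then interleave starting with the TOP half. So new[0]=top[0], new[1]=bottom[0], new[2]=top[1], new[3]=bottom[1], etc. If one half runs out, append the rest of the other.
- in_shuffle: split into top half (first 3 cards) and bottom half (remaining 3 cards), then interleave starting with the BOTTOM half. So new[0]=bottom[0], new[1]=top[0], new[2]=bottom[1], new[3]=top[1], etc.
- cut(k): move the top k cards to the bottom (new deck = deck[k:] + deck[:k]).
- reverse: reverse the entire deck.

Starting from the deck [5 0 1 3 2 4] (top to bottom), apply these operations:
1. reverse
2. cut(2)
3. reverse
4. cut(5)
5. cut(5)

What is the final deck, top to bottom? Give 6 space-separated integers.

Answer: 1 3 2 4 5 0

Derivation:
After op 1 (reverse): [4 2 3 1 0 5]
After op 2 (cut(2)): [3 1 0 5 4 2]
After op 3 (reverse): [2 4 5 0 1 3]
After op 4 (cut(5)): [3 2 4 5 0 1]
After op 5 (cut(5)): [1 3 2 4 5 0]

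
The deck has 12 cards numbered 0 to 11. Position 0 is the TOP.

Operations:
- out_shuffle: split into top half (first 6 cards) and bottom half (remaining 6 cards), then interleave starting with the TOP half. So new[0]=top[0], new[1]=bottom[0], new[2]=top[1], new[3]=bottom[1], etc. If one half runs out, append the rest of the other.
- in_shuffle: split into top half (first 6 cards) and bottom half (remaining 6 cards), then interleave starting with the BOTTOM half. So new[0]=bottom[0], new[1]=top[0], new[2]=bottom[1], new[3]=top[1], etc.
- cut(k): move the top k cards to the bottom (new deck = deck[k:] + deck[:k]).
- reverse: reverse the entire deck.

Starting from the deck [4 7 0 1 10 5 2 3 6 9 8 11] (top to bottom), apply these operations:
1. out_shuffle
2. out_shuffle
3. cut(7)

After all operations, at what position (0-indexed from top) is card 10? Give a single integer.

Answer: 10

Derivation:
After op 1 (out_shuffle): [4 2 7 3 0 6 1 9 10 8 5 11]
After op 2 (out_shuffle): [4 1 2 9 7 10 3 8 0 5 6 11]
After op 3 (cut(7)): [8 0 5 6 11 4 1 2 9 7 10 3]
Card 10 is at position 10.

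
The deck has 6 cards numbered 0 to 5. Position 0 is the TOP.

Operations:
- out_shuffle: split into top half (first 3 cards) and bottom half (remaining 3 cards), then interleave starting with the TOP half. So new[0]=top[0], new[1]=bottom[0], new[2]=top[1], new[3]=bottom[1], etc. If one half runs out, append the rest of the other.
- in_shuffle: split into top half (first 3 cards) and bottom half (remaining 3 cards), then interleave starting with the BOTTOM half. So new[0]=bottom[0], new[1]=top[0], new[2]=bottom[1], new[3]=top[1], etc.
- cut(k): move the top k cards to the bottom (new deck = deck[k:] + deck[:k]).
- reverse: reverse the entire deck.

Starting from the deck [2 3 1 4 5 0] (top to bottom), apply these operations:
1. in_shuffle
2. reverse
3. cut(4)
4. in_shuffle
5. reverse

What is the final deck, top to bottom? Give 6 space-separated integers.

After op 1 (in_shuffle): [4 2 5 3 0 1]
After op 2 (reverse): [1 0 3 5 2 4]
After op 3 (cut(4)): [2 4 1 0 3 5]
After op 4 (in_shuffle): [0 2 3 4 5 1]
After op 5 (reverse): [1 5 4 3 2 0]

Answer: 1 5 4 3 2 0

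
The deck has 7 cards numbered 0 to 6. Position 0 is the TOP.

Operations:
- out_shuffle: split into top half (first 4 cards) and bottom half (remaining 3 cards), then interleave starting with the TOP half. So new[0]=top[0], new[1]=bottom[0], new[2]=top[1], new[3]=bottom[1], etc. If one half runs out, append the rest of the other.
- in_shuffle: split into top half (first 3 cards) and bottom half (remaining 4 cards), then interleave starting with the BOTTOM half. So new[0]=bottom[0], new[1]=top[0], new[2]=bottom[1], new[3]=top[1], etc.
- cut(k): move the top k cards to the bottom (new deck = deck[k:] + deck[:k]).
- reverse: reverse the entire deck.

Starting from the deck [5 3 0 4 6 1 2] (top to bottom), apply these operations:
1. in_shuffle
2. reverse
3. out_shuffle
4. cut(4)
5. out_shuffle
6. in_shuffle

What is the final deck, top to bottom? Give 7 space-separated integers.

Answer: 0 1 3 6 5 4 2

Derivation:
After op 1 (in_shuffle): [4 5 6 3 1 0 2]
After op 2 (reverse): [2 0 1 3 6 5 4]
After op 3 (out_shuffle): [2 6 0 5 1 4 3]
After op 4 (cut(4)): [1 4 3 2 6 0 5]
After op 5 (out_shuffle): [1 6 4 0 3 5 2]
After op 6 (in_shuffle): [0 1 3 6 5 4 2]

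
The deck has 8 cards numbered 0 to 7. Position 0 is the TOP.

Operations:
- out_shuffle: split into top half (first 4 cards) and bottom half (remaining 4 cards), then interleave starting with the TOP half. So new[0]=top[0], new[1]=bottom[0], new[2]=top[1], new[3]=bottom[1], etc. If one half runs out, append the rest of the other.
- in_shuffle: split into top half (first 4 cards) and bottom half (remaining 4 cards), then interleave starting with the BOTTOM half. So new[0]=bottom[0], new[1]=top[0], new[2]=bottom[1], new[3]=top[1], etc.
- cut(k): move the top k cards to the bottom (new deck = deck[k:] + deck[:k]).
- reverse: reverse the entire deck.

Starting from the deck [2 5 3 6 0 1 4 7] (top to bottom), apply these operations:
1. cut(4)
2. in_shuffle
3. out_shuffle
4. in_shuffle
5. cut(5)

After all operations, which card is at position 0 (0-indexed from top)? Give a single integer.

After op 1 (cut(4)): [0 1 4 7 2 5 3 6]
After op 2 (in_shuffle): [2 0 5 1 3 4 6 7]
After op 3 (out_shuffle): [2 3 0 4 5 6 1 7]
After op 4 (in_shuffle): [5 2 6 3 1 0 7 4]
After op 5 (cut(5)): [0 7 4 5 2 6 3 1]
Position 0: card 0.

Answer: 0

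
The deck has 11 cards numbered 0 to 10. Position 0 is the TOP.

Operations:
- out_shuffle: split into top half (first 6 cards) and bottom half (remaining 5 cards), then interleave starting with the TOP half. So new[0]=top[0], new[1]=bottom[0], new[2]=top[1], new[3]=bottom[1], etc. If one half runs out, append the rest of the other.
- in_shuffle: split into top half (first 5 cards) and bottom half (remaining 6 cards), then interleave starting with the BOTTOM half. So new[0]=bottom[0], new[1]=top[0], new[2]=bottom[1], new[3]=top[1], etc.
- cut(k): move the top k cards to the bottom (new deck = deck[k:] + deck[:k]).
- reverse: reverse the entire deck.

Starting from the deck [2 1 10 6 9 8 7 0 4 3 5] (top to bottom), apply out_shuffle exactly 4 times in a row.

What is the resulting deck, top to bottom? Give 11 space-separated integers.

Answer: 2 3 0 8 6 1 5 4 7 9 10

Derivation:
After op 1 (out_shuffle): [2 7 1 0 10 4 6 3 9 5 8]
After op 2 (out_shuffle): [2 6 7 3 1 9 0 5 10 8 4]
After op 3 (out_shuffle): [2 0 6 5 7 10 3 8 1 4 9]
After op 4 (out_shuffle): [2 3 0 8 6 1 5 4 7 9 10]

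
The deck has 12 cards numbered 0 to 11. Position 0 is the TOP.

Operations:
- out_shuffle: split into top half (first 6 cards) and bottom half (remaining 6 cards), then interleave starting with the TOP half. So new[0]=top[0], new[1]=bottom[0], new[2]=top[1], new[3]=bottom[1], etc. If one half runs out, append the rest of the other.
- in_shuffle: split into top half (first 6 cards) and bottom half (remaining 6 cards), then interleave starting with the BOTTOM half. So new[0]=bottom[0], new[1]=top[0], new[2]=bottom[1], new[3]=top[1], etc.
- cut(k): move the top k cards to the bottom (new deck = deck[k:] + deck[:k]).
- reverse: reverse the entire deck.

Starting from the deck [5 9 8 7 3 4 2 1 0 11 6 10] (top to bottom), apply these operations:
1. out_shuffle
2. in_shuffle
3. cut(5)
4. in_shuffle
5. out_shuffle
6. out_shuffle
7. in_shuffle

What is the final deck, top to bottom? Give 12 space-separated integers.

After op 1 (out_shuffle): [5 2 9 1 8 0 7 11 3 6 4 10]
After op 2 (in_shuffle): [7 5 11 2 3 9 6 1 4 8 10 0]
After op 3 (cut(5)): [9 6 1 4 8 10 0 7 5 11 2 3]
After op 4 (in_shuffle): [0 9 7 6 5 1 11 4 2 8 3 10]
After op 5 (out_shuffle): [0 11 9 4 7 2 6 8 5 3 1 10]
After op 6 (out_shuffle): [0 6 11 8 9 5 4 3 7 1 2 10]
After op 7 (in_shuffle): [4 0 3 6 7 11 1 8 2 9 10 5]

Answer: 4 0 3 6 7 11 1 8 2 9 10 5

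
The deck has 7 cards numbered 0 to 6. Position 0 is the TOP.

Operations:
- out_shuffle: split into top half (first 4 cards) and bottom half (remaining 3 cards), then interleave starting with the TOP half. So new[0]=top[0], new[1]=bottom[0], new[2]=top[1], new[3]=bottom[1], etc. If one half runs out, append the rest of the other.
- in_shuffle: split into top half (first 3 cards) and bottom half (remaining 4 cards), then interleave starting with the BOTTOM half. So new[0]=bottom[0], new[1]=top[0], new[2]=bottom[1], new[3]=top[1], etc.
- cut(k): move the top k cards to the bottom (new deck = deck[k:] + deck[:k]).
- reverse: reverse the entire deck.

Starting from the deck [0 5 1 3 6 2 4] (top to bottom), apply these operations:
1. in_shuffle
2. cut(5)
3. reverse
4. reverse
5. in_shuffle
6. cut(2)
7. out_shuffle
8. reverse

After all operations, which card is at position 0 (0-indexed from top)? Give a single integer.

Answer: 3

Derivation:
After op 1 (in_shuffle): [3 0 6 5 2 1 4]
After op 2 (cut(5)): [1 4 3 0 6 5 2]
After op 3 (reverse): [2 5 6 0 3 4 1]
After op 4 (reverse): [1 4 3 0 6 5 2]
After op 5 (in_shuffle): [0 1 6 4 5 3 2]
After op 6 (cut(2)): [6 4 5 3 2 0 1]
After op 7 (out_shuffle): [6 2 4 0 5 1 3]
After op 8 (reverse): [3 1 5 0 4 2 6]
Position 0: card 3.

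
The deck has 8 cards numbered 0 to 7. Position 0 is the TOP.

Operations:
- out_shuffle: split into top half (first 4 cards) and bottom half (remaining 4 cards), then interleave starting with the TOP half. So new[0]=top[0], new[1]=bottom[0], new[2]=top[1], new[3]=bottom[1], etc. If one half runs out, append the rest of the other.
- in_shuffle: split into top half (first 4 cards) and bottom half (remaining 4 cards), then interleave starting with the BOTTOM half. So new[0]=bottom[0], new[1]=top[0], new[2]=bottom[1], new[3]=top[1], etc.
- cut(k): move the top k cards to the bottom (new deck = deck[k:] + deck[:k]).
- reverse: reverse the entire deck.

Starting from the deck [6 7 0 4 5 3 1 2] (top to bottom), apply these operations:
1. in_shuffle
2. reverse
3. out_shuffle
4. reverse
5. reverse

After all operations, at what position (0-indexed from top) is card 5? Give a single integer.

After op 1 (in_shuffle): [5 6 3 7 1 0 2 4]
After op 2 (reverse): [4 2 0 1 7 3 6 5]
After op 3 (out_shuffle): [4 7 2 3 0 6 1 5]
After op 4 (reverse): [5 1 6 0 3 2 7 4]
After op 5 (reverse): [4 7 2 3 0 6 1 5]
Card 5 is at position 7.

Answer: 7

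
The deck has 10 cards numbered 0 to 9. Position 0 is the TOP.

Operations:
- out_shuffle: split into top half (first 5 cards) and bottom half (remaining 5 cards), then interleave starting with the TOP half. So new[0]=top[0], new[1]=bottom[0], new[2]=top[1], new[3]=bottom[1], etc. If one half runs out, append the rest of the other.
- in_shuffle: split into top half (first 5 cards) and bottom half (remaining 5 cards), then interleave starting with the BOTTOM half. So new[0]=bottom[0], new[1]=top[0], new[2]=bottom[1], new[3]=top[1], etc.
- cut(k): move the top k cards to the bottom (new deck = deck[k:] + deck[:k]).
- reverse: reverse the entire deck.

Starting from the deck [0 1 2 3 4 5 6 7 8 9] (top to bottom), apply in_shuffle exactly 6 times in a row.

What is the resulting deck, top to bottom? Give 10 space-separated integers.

After op 1 (in_shuffle): [5 0 6 1 7 2 8 3 9 4]
After op 2 (in_shuffle): [2 5 8 0 3 6 9 1 4 7]
After op 3 (in_shuffle): [6 2 9 5 1 8 4 0 7 3]
After op 4 (in_shuffle): [8 6 4 2 0 9 7 5 3 1]
After op 5 (in_shuffle): [9 8 7 6 5 4 3 2 1 0]
After op 6 (in_shuffle): [4 9 3 8 2 7 1 6 0 5]

Answer: 4 9 3 8 2 7 1 6 0 5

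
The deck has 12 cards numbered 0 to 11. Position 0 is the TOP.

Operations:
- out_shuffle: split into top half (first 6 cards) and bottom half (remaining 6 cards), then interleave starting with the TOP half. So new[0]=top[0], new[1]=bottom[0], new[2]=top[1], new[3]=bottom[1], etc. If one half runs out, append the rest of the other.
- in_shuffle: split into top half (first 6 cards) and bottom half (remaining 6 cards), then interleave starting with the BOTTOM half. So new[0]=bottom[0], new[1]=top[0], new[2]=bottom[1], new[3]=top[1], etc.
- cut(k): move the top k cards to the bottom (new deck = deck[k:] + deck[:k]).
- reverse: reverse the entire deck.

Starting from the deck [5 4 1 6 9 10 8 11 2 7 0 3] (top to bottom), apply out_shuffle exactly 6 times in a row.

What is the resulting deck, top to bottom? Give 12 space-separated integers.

After op 1 (out_shuffle): [5 8 4 11 1 2 6 7 9 0 10 3]
After op 2 (out_shuffle): [5 6 8 7 4 9 11 0 1 10 2 3]
After op 3 (out_shuffle): [5 11 6 0 8 1 7 10 4 2 9 3]
After op 4 (out_shuffle): [5 7 11 10 6 4 0 2 8 9 1 3]
After op 5 (out_shuffle): [5 0 7 2 11 8 10 9 6 1 4 3]
After op 6 (out_shuffle): [5 10 0 9 7 6 2 1 11 4 8 3]

Answer: 5 10 0 9 7 6 2 1 11 4 8 3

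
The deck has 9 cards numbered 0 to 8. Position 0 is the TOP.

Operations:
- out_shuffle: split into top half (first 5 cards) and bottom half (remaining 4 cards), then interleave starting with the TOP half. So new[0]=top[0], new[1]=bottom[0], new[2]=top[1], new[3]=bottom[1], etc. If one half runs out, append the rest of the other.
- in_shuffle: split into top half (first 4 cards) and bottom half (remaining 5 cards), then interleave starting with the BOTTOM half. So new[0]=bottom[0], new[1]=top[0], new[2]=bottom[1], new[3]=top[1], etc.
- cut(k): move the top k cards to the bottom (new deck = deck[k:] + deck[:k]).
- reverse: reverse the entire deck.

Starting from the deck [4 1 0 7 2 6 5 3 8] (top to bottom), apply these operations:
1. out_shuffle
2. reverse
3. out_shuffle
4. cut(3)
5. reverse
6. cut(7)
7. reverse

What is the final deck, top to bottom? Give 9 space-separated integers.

After op 1 (out_shuffle): [4 6 1 5 0 3 7 8 2]
After op 2 (reverse): [2 8 7 3 0 5 1 6 4]
After op 3 (out_shuffle): [2 5 8 1 7 6 3 4 0]
After op 4 (cut(3)): [1 7 6 3 4 0 2 5 8]
After op 5 (reverse): [8 5 2 0 4 3 6 7 1]
After op 6 (cut(7)): [7 1 8 5 2 0 4 3 6]
After op 7 (reverse): [6 3 4 0 2 5 8 1 7]

Answer: 6 3 4 0 2 5 8 1 7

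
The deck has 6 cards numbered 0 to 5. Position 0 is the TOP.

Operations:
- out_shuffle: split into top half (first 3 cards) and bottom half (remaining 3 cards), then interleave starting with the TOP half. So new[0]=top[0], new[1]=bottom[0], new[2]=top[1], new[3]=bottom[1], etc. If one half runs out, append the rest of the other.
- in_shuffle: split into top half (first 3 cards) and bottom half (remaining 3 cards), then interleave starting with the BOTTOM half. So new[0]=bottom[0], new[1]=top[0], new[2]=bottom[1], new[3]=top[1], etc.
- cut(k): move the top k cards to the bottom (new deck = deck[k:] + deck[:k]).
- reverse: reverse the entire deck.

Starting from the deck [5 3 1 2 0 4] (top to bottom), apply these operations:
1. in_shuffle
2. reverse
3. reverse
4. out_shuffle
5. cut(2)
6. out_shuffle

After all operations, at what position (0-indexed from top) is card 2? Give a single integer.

After op 1 (in_shuffle): [2 5 0 3 4 1]
After op 2 (reverse): [1 4 3 0 5 2]
After op 3 (reverse): [2 5 0 3 4 1]
After op 4 (out_shuffle): [2 3 5 4 0 1]
After op 5 (cut(2)): [5 4 0 1 2 3]
After op 6 (out_shuffle): [5 1 4 2 0 3]
Card 2 is at position 3.

Answer: 3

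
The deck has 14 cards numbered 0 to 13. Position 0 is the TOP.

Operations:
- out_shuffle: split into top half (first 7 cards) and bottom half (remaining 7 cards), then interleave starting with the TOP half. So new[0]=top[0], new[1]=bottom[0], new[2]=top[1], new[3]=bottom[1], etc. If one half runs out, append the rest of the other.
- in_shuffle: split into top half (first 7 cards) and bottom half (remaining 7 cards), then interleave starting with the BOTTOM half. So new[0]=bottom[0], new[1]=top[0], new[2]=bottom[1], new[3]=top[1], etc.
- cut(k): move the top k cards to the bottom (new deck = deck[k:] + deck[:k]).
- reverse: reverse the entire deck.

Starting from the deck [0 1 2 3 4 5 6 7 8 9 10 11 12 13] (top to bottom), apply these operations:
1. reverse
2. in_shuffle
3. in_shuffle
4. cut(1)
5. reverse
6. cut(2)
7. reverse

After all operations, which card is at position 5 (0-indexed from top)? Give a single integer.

Answer: 9

Derivation:
After op 1 (reverse): [13 12 11 10 9 8 7 6 5 4 3 2 1 0]
After op 2 (in_shuffle): [6 13 5 12 4 11 3 10 2 9 1 8 0 7]
After op 3 (in_shuffle): [10 6 2 13 9 5 1 12 8 4 0 11 7 3]
After op 4 (cut(1)): [6 2 13 9 5 1 12 8 4 0 11 7 3 10]
After op 5 (reverse): [10 3 7 11 0 4 8 12 1 5 9 13 2 6]
After op 6 (cut(2)): [7 11 0 4 8 12 1 5 9 13 2 6 10 3]
After op 7 (reverse): [3 10 6 2 13 9 5 1 12 8 4 0 11 7]
Position 5: card 9.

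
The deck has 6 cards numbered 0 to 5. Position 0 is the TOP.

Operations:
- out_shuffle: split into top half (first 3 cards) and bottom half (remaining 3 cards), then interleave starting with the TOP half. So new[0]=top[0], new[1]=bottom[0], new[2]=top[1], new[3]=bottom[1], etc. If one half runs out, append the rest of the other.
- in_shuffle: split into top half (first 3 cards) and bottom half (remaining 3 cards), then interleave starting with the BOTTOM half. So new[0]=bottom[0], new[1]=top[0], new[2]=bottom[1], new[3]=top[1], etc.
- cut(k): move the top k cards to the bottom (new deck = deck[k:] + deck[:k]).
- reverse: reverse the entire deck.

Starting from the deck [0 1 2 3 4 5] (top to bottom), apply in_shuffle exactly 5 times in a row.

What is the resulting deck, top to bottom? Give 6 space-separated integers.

Answer: 1 3 5 0 2 4

Derivation:
After op 1 (in_shuffle): [3 0 4 1 5 2]
After op 2 (in_shuffle): [1 3 5 0 2 4]
After op 3 (in_shuffle): [0 1 2 3 4 5]
After op 4 (in_shuffle): [3 0 4 1 5 2]
After op 5 (in_shuffle): [1 3 5 0 2 4]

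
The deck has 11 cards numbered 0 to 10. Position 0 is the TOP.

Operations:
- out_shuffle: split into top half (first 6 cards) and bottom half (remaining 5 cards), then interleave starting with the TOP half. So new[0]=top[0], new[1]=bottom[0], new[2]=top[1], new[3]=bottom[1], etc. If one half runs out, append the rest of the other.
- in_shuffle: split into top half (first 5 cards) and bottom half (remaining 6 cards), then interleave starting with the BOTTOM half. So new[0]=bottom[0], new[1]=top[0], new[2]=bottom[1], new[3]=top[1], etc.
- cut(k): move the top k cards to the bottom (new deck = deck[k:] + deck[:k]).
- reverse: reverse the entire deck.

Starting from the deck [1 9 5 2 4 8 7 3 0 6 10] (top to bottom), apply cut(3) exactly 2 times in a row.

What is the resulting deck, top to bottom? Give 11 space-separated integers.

After op 1 (cut(3)): [2 4 8 7 3 0 6 10 1 9 5]
After op 2 (cut(3)): [7 3 0 6 10 1 9 5 2 4 8]

Answer: 7 3 0 6 10 1 9 5 2 4 8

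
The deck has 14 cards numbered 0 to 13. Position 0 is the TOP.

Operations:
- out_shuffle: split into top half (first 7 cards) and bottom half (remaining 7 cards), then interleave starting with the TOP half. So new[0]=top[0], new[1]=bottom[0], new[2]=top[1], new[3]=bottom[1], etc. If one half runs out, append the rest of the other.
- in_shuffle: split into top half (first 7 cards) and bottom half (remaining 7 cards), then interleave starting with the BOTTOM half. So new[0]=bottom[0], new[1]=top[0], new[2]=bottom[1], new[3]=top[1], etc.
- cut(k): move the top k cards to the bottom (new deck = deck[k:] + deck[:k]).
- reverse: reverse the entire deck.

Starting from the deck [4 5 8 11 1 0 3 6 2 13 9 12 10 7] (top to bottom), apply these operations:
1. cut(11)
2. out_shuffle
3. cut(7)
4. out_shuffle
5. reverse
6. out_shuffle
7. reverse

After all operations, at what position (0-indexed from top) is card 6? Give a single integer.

After op 1 (cut(11)): [12 10 7 4 5 8 11 1 0 3 6 2 13 9]
After op 2 (out_shuffle): [12 1 10 0 7 3 4 6 5 2 8 13 11 9]
After op 3 (cut(7)): [6 5 2 8 13 11 9 12 1 10 0 7 3 4]
After op 4 (out_shuffle): [6 12 5 1 2 10 8 0 13 7 11 3 9 4]
After op 5 (reverse): [4 9 3 11 7 13 0 8 10 2 1 5 12 6]
After op 6 (out_shuffle): [4 8 9 10 3 2 11 1 7 5 13 12 0 6]
After op 7 (reverse): [6 0 12 13 5 7 1 11 2 3 10 9 8 4]
Card 6 is at position 0.

Answer: 0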